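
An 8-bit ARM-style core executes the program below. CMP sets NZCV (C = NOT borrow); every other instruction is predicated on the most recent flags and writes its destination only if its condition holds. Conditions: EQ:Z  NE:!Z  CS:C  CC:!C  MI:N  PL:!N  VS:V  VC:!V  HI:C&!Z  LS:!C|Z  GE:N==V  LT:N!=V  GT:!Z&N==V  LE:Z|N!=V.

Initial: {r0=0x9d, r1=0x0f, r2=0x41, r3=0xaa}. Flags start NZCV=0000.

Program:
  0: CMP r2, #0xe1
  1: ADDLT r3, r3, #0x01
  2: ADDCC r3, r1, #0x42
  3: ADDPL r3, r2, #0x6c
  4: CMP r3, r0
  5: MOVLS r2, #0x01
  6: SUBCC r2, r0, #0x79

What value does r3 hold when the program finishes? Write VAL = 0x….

VAL = 0xad

[0] flags=0000 → (cmp)
[1] flags=0000 LT?F → skip
[2] flags=0000 CC?T → r3=0x51
[3] flags=0000 PL?T → r3=0xad
[4] flags=0010 → (cmp)
[5] flags=0010 LS?F → skip
[6] flags=0010 CC?F → skip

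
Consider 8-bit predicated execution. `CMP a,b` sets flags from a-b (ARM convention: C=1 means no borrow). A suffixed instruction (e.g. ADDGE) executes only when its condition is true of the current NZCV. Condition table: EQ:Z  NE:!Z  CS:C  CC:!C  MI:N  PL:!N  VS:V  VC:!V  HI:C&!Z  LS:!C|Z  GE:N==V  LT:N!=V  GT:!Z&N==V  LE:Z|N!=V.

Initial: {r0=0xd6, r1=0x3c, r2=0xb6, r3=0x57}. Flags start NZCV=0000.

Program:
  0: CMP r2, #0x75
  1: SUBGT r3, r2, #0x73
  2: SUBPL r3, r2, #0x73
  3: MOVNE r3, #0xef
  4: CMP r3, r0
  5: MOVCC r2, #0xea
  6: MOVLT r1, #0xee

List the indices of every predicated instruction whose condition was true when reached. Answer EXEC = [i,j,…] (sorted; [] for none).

EXEC = [2,3]

[0] flags=0011 → (cmp)
[1] flags=0011 GT?F → skip
[2] flags=0011 PL?T → r3=0x43
[3] flags=0011 NE?T → r3=0xef
[4] flags=0010 → (cmp)
[5] flags=0010 CC?F → skip
[6] flags=0010 LT?F → skip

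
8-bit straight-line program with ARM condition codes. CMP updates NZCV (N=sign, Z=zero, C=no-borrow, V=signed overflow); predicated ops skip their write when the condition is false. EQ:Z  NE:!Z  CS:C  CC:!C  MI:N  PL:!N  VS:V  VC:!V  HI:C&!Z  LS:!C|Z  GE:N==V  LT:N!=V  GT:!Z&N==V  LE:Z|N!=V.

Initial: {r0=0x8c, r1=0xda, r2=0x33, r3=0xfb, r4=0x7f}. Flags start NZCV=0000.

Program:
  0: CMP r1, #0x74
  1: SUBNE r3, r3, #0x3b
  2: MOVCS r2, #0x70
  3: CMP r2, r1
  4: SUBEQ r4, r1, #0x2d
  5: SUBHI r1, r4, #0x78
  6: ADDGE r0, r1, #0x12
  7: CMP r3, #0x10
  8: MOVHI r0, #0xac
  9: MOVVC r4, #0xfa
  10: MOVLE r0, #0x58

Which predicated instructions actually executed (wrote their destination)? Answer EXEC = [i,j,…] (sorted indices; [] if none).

EXEC = [1,2,6,8,9,10]

[0] flags=0011 → (cmp)
[1] flags=0011 NE?T → r3=0xc0
[2] flags=0011 CS?T → r2=0x70
[3] flags=1001 → (cmp)
[4] flags=1001 EQ?F → skip
[5] flags=1001 HI?F → skip
[6] flags=1001 GE?T → r0=0xec
[7] flags=1010 → (cmp)
[8] flags=1010 HI?T → r0=0xac
[9] flags=1010 VC?T → r4=0xfa
[10] flags=1010 LE?T → r0=0x58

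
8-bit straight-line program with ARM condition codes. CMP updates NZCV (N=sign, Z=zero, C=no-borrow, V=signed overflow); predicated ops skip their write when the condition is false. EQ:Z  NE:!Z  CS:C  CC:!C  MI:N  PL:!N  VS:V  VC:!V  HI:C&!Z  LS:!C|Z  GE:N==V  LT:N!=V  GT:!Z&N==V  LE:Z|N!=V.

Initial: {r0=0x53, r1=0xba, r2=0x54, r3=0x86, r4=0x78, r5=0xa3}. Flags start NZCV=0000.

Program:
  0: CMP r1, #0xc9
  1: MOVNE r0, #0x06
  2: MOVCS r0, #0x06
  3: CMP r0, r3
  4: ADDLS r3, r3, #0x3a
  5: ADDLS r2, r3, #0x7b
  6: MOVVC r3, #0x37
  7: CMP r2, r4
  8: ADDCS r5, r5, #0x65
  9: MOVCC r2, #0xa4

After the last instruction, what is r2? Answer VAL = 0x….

[0] flags=1000 → (cmp)
[1] flags=1000 NE?T → r0=0x06
[2] flags=1000 CS?F → skip
[3] flags=1001 → (cmp)
[4] flags=1001 LS?T → r3=0xc0
[5] flags=1001 LS?T → r2=0x3b
[6] flags=1001 VC?F → skip
[7] flags=1000 → (cmp)
[8] flags=1000 CS?F → skip
[9] flags=1000 CC?T → r2=0xa4

VAL = 0xa4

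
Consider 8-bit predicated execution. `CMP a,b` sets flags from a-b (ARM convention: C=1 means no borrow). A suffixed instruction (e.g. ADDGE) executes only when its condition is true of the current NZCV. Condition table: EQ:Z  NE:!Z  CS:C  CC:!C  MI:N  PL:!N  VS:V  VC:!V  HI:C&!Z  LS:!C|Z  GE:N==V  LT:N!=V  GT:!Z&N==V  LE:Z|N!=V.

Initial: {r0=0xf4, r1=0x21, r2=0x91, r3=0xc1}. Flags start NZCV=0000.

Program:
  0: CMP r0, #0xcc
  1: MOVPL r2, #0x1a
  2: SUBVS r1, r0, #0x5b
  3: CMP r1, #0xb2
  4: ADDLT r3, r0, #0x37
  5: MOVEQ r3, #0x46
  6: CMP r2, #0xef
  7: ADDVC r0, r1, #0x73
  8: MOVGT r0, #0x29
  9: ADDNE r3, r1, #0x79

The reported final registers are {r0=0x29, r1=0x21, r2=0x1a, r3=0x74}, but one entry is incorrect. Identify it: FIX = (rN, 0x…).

FIX = (r3, 0x9a)

0: ✓ CMP  NZCV=0010
1: ✓ MOVPL  r2←0x1a
2: · SUBVS
3: ✓ CMP  NZCV=0000
4: · ADDLT
5: · MOVEQ
6: ✓ CMP  NZCV=0000
7: ✓ ADDVC  r0←0x94
8: ✓ MOVGT  r0←0x29
9: ✓ ADDNE  r3←0x9a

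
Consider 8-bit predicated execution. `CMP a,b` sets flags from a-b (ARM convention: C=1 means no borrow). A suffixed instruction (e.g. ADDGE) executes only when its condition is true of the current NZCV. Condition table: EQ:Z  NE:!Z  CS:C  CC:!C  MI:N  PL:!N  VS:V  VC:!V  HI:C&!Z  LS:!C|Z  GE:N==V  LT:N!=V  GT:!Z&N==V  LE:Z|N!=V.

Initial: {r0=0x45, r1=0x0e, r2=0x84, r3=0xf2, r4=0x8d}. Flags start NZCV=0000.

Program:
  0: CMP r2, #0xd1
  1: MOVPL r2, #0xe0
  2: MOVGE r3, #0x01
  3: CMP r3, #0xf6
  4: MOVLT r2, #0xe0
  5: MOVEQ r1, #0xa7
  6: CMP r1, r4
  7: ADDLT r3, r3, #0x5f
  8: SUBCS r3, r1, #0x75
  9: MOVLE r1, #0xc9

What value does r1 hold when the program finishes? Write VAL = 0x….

[0] flags=1000 → (cmp)
[1] flags=1000 PL?F → skip
[2] flags=1000 GE?F → skip
[3] flags=1000 → (cmp)
[4] flags=1000 LT?T → r2=0xe0
[5] flags=1000 EQ?F → skip
[6] flags=1001 → (cmp)
[7] flags=1001 LT?F → skip
[8] flags=1001 CS?F → skip
[9] flags=1001 LE?F → skip

VAL = 0x0e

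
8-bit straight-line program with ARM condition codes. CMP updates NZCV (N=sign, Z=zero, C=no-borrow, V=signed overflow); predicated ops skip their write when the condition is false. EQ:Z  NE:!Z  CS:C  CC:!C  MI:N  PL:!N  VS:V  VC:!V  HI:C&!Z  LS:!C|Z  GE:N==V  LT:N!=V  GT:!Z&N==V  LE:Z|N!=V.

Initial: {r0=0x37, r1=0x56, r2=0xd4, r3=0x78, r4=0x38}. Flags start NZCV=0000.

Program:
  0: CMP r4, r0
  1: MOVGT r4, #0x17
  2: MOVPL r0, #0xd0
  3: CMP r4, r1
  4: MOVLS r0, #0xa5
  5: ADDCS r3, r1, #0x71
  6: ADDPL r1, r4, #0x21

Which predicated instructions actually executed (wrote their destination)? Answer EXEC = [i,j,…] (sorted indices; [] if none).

0: ✓ CMP  NZCV=0010
1: ✓ MOVGT  r4←0x17
2: ✓ MOVPL  r0←0xd0
3: ✓ CMP  NZCV=1000
4: ✓ MOVLS  r0←0xa5
5: · ADDCS
6: · ADDPL

EXEC = [1,2,4]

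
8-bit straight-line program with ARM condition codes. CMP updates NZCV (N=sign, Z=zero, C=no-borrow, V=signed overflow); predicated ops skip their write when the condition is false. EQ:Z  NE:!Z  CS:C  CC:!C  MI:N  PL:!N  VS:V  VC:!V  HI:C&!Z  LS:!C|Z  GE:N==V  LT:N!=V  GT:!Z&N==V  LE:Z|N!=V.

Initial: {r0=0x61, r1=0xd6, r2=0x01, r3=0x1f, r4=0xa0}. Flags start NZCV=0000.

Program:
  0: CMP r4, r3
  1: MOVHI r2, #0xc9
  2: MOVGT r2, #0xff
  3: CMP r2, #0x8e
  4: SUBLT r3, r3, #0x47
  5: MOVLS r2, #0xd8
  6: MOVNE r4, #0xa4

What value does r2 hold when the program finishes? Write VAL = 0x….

[0] flags=1010 → (cmp)
[1] flags=1010 HI?T → r2=0xc9
[2] flags=1010 GT?F → skip
[3] flags=0010 → (cmp)
[4] flags=0010 LT?F → skip
[5] flags=0010 LS?F → skip
[6] flags=0010 NE?T → r4=0xa4

VAL = 0xc9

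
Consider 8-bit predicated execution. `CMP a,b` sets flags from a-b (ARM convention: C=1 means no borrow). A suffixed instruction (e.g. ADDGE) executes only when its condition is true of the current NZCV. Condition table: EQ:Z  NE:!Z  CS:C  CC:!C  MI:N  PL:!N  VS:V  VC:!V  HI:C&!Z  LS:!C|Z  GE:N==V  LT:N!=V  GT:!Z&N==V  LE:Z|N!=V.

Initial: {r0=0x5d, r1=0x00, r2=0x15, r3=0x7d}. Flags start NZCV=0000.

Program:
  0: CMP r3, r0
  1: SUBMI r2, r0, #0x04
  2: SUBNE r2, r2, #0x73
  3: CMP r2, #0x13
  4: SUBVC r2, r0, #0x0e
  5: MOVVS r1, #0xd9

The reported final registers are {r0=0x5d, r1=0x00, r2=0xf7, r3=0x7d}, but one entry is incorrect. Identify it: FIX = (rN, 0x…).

FIX = (r2, 0x4f)

[0] flags=0010 → (cmp)
[1] flags=0010 MI?F → skip
[2] flags=0010 NE?T → r2=0xa2
[3] flags=1010 → (cmp)
[4] flags=1010 VC?T → r2=0x4f
[5] flags=1010 VS?F → skip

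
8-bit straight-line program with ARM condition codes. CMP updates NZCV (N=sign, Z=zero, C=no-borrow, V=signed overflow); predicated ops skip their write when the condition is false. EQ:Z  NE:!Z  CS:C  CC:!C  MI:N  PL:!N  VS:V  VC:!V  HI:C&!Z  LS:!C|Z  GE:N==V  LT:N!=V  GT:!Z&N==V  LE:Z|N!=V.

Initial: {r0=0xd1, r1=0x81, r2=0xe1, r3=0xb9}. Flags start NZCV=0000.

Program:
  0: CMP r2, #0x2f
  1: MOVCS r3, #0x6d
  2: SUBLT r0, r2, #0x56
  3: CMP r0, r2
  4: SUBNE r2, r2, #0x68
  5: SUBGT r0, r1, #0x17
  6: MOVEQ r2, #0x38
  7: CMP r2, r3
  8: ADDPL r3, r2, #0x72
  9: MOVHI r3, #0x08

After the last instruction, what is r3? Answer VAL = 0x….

[0] flags=1010 → (cmp)
[1] flags=1010 CS?T → r3=0x6d
[2] flags=1010 LT?T → r0=0x8b
[3] flags=1000 → (cmp)
[4] flags=1000 NE?T → r2=0x79
[5] flags=1000 GT?F → skip
[6] flags=1000 EQ?F → skip
[7] flags=0010 → (cmp)
[8] flags=0010 PL?T → r3=0xeb
[9] flags=0010 HI?T → r3=0x08

VAL = 0x08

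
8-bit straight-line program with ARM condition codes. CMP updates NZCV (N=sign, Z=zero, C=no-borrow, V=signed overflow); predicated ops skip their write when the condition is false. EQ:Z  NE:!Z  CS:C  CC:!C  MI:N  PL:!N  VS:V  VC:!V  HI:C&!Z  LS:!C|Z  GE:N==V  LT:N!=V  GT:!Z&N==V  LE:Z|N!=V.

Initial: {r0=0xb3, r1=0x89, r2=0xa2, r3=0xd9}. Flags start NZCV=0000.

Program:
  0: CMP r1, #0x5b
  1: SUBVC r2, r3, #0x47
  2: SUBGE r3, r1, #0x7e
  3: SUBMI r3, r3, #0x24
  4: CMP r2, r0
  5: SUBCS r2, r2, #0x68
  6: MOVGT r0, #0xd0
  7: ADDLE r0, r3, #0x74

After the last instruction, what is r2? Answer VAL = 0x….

VAL = 0xa2

[0] flags=0011 → (cmp)
[1] flags=0011 VC?F → skip
[2] flags=0011 GE?F → skip
[3] flags=0011 MI?F → skip
[4] flags=1000 → (cmp)
[5] flags=1000 CS?F → skip
[6] flags=1000 GT?F → skip
[7] flags=1000 LE?T → r0=0x4d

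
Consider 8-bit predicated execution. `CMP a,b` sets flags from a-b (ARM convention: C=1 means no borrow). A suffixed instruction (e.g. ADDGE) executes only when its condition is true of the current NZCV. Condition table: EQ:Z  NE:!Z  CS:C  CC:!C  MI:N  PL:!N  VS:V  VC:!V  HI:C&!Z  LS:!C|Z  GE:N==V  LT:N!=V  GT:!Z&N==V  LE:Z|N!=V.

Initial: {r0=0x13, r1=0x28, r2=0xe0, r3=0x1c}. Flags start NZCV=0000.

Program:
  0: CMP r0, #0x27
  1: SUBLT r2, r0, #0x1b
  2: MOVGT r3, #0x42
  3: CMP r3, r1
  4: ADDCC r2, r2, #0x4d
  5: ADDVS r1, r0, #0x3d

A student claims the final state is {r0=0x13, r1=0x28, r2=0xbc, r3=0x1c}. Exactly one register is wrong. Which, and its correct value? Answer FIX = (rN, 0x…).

FIX = (r2, 0x45)

[0] flags=1000 → (cmp)
[1] flags=1000 LT?T → r2=0xf8
[2] flags=1000 GT?F → skip
[3] flags=1000 → (cmp)
[4] flags=1000 CC?T → r2=0x45
[5] flags=1000 VS?F → skip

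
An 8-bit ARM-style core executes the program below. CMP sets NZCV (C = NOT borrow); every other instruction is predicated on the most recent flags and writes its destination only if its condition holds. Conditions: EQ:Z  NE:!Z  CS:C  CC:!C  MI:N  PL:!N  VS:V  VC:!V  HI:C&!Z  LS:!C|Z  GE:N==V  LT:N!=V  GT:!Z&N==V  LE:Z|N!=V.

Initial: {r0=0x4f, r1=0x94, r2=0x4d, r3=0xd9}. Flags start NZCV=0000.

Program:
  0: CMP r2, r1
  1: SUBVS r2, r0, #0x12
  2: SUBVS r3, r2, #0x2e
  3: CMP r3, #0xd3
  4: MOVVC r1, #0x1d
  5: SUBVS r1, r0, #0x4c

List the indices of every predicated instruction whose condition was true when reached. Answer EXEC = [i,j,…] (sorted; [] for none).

EXEC = [1,2,4]

[0] flags=1001 → (cmp)
[1] flags=1001 VS?T → r2=0x3d
[2] flags=1001 VS?T → r3=0x0f
[3] flags=0000 → (cmp)
[4] flags=0000 VC?T → r1=0x1d
[5] flags=0000 VS?F → skip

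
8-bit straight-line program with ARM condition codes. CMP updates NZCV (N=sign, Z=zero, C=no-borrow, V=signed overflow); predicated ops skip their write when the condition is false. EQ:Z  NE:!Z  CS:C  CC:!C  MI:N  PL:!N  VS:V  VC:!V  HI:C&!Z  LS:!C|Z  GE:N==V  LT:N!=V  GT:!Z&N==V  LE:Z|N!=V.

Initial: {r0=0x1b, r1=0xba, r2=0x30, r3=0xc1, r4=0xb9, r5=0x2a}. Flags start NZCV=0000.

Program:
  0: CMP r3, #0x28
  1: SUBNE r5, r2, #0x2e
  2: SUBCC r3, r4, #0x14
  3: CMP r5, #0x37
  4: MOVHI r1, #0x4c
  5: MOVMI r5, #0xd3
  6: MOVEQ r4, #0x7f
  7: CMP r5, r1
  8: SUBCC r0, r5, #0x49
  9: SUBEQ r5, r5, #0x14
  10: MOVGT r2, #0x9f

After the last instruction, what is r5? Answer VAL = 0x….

VAL = 0xd3

0: ✓ CMP  NZCV=1010
1: ✓ SUBNE  r5←0x02
2: · SUBCC
3: ✓ CMP  NZCV=1000
4: · MOVHI
5: ✓ MOVMI  r5←0xd3
6: · MOVEQ
7: ✓ CMP  NZCV=0010
8: · SUBCC
9: · SUBEQ
10: ✓ MOVGT  r2←0x9f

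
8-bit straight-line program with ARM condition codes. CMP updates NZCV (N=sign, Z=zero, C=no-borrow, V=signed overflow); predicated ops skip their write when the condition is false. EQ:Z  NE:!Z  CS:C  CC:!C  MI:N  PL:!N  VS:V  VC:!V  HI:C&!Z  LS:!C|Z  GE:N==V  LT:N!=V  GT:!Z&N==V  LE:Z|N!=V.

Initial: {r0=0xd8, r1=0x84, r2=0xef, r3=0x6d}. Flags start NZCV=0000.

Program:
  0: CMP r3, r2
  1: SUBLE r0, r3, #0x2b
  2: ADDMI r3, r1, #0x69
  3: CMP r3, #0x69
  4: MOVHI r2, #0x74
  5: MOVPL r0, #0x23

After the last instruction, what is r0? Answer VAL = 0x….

VAL = 0x23

[0] flags=0000 → (cmp)
[1] flags=0000 LE?F → skip
[2] flags=0000 MI?F → skip
[3] flags=0010 → (cmp)
[4] flags=0010 HI?T → r2=0x74
[5] flags=0010 PL?T → r0=0x23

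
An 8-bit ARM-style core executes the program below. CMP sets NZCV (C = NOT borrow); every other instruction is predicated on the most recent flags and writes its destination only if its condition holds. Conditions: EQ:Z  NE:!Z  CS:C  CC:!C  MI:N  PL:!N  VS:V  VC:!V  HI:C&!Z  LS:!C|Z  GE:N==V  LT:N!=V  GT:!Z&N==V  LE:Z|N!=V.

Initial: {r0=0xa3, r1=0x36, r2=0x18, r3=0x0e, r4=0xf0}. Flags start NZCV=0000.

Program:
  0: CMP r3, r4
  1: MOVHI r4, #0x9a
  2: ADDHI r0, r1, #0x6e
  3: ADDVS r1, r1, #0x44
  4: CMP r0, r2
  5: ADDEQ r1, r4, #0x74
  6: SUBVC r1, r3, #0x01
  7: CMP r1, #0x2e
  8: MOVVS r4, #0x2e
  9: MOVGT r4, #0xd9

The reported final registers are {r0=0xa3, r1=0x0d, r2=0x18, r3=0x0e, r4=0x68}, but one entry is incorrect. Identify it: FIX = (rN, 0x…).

FIX = (r4, 0xf0)

0: ✓ CMP  NZCV=0000
1: · MOVHI
2: · ADDHI
3: · ADDVS
4: ✓ CMP  NZCV=1010
5: · ADDEQ
6: ✓ SUBVC  r1←0x0d
7: ✓ CMP  NZCV=1000
8: · MOVVS
9: · MOVGT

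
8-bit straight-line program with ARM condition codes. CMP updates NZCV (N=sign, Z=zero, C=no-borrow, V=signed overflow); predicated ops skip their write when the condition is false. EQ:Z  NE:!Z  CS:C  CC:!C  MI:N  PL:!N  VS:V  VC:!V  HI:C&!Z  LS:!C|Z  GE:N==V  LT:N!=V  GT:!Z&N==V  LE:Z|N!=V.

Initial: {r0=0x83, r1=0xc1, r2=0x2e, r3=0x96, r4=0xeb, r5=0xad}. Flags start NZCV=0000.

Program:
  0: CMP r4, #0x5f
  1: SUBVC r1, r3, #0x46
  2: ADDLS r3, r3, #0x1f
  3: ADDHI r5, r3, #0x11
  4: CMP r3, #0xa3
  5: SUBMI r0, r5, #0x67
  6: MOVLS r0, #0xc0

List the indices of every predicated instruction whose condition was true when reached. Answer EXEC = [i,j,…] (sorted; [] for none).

0: ✓ CMP  NZCV=1010
1: ✓ SUBVC  r1←0x50
2: · ADDLS
3: ✓ ADDHI  r5←0xa7
4: ✓ CMP  NZCV=1000
5: ✓ SUBMI  r0←0x40
6: ✓ MOVLS  r0←0xc0

EXEC = [1,3,5,6]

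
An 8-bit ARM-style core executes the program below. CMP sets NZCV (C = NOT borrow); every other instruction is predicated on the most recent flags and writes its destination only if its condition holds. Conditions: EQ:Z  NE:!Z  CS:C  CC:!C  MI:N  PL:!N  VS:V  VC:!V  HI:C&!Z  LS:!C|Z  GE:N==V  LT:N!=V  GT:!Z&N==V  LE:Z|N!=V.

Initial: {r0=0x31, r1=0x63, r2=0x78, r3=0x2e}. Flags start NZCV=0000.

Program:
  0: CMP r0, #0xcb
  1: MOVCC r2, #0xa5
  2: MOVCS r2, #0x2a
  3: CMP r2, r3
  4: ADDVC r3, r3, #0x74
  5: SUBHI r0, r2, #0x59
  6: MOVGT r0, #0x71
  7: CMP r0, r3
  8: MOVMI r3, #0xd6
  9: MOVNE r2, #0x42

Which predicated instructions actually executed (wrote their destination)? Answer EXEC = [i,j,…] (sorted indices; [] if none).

EXEC = [1,5,9]

[0] flags=0000 → (cmp)
[1] flags=0000 CC?T → r2=0xa5
[2] flags=0000 CS?F → skip
[3] flags=0011 → (cmp)
[4] flags=0011 VC?F → skip
[5] flags=0011 HI?T → r0=0x4c
[6] flags=0011 GT?F → skip
[7] flags=0010 → (cmp)
[8] flags=0010 MI?F → skip
[9] flags=0010 NE?T → r2=0x42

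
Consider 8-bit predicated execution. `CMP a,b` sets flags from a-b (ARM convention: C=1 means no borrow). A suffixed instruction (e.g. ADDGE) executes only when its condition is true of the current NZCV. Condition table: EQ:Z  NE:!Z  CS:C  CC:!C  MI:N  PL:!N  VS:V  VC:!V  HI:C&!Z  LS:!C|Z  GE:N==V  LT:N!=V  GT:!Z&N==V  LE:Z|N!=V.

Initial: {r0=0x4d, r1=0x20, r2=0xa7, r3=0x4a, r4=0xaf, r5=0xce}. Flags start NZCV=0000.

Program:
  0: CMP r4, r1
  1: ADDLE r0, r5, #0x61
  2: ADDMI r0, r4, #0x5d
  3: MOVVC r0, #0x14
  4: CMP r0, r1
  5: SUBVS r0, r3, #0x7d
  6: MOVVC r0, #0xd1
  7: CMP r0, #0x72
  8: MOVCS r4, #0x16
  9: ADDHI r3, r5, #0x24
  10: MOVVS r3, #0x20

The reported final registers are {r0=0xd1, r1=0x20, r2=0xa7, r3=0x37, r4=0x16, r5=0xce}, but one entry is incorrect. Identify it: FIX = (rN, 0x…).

FIX = (r3, 0x20)

[0] flags=1010 → (cmp)
[1] flags=1010 LE?T → r0=0x2f
[2] flags=1010 MI?T → r0=0x0c
[3] flags=1010 VC?T → r0=0x14
[4] flags=1000 → (cmp)
[5] flags=1000 VS?F → skip
[6] flags=1000 VC?T → r0=0xd1
[7] flags=0011 → (cmp)
[8] flags=0011 CS?T → r4=0x16
[9] flags=0011 HI?T → r3=0xf2
[10] flags=0011 VS?T → r3=0x20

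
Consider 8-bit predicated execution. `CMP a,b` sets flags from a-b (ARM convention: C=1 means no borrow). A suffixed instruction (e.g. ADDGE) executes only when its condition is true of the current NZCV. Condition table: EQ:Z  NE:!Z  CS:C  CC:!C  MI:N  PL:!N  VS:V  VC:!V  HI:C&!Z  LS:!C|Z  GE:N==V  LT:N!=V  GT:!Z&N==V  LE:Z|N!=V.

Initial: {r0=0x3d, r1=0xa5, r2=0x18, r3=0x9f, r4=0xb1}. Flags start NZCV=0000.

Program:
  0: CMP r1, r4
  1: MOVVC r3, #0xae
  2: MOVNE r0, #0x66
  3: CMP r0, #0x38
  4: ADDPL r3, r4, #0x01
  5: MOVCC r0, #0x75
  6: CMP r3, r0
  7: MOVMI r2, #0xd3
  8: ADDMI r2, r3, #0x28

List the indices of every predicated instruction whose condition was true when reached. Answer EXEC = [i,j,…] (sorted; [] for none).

[0] flags=1000 → (cmp)
[1] flags=1000 VC?T → r3=0xae
[2] flags=1000 NE?T → r0=0x66
[3] flags=0010 → (cmp)
[4] flags=0010 PL?T → r3=0xb2
[5] flags=0010 CC?F → skip
[6] flags=0011 → (cmp)
[7] flags=0011 MI?F → skip
[8] flags=0011 MI?F → skip

EXEC = [1,2,4]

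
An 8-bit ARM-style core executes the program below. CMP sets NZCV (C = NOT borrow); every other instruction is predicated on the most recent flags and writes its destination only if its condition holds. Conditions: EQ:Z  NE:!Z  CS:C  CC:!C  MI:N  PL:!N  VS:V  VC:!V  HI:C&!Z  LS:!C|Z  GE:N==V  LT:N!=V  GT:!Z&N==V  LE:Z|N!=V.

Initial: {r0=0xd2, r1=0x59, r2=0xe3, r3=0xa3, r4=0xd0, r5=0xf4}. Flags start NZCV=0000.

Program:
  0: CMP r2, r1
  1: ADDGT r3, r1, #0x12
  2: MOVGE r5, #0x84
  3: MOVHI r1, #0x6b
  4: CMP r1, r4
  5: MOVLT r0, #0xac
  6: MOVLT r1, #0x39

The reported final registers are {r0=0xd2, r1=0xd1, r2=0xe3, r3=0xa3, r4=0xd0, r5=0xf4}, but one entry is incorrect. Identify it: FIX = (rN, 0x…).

FIX = (r1, 0x6b)

[0] flags=1010 → (cmp)
[1] flags=1010 GT?F → skip
[2] flags=1010 GE?F → skip
[3] flags=1010 HI?T → r1=0x6b
[4] flags=1001 → (cmp)
[5] flags=1001 LT?F → skip
[6] flags=1001 LT?F → skip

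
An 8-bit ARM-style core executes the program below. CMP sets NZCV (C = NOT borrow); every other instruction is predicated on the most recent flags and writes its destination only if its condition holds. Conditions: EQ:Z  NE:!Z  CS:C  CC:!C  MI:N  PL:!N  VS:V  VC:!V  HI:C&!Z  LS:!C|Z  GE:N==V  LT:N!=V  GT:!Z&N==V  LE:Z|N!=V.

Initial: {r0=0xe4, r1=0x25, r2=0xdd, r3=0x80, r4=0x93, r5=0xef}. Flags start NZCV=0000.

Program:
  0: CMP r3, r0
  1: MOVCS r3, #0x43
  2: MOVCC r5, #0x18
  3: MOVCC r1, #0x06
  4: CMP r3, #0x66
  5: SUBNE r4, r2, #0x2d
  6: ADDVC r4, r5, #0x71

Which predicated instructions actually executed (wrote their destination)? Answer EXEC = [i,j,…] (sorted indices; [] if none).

0: ✓ CMP  NZCV=1000
1: · MOVCS
2: ✓ MOVCC  r5←0x18
3: ✓ MOVCC  r1←0x06
4: ✓ CMP  NZCV=0011
5: ✓ SUBNE  r4←0xb0
6: · ADDVC

EXEC = [2,3,5]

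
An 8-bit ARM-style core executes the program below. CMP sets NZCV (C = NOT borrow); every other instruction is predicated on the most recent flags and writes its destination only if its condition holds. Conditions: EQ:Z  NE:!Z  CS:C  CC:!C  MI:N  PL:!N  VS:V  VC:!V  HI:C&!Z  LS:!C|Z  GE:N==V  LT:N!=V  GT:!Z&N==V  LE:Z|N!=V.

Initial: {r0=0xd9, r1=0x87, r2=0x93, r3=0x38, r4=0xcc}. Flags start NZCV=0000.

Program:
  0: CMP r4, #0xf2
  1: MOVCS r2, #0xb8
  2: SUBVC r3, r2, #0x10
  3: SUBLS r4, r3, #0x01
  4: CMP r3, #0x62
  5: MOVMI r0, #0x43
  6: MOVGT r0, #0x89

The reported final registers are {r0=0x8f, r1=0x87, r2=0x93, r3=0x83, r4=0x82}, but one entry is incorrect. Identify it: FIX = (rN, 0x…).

[0] flags=1000 → (cmp)
[1] flags=1000 CS?F → skip
[2] flags=1000 VC?T → r3=0x83
[3] flags=1000 LS?T → r4=0x82
[4] flags=0011 → (cmp)
[5] flags=0011 MI?F → skip
[6] flags=0011 GT?F → skip

FIX = (r0, 0xd9)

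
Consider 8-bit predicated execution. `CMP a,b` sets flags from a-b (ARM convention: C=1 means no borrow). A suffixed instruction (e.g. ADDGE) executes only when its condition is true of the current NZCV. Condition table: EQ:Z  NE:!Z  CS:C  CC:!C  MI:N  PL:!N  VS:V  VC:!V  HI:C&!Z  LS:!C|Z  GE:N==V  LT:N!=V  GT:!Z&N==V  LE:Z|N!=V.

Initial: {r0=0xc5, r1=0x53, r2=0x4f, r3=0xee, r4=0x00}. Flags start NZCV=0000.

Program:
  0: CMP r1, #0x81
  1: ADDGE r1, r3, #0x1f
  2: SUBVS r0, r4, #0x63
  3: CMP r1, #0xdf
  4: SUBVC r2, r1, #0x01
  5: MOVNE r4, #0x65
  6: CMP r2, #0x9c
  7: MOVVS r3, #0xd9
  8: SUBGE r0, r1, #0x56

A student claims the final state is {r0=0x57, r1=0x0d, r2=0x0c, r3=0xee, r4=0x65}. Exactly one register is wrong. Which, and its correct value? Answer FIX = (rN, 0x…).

FIX = (r0, 0xb7)

[0] flags=1001 → (cmp)
[1] flags=1001 GE?T → r1=0x0d
[2] flags=1001 VS?T → r0=0x9d
[3] flags=0000 → (cmp)
[4] flags=0000 VC?T → r2=0x0c
[5] flags=0000 NE?T → r4=0x65
[6] flags=0000 → (cmp)
[7] flags=0000 VS?F → skip
[8] flags=0000 GE?T → r0=0xb7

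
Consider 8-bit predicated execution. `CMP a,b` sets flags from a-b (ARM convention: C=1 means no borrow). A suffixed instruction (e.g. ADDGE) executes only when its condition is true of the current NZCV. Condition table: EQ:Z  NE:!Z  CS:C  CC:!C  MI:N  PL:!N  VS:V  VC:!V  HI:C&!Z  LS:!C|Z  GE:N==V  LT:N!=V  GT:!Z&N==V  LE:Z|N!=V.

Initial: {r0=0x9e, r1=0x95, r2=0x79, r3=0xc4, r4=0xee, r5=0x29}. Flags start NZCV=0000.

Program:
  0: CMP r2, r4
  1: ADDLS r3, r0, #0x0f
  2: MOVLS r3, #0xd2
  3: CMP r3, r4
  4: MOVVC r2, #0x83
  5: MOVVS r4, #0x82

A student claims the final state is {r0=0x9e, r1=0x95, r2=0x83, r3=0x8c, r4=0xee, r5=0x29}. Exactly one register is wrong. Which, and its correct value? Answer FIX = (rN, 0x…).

[0] flags=1001 → (cmp)
[1] flags=1001 LS?T → r3=0xad
[2] flags=1001 LS?T → r3=0xd2
[3] flags=1000 → (cmp)
[4] flags=1000 VC?T → r2=0x83
[5] flags=1000 VS?F → skip

FIX = (r3, 0xd2)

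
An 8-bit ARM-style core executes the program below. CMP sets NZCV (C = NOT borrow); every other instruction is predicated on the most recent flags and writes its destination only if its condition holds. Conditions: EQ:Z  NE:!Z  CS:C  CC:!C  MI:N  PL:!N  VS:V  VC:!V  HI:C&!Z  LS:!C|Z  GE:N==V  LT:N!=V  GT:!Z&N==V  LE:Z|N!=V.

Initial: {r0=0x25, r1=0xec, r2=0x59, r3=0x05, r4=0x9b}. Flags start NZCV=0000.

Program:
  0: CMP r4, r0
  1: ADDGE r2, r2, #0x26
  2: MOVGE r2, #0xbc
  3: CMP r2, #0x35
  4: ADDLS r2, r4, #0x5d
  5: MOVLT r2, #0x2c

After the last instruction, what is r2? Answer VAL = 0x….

0: ✓ CMP  NZCV=0011
1: · ADDGE
2: · MOVGE
3: ✓ CMP  NZCV=0010
4: · ADDLS
5: · MOVLT

VAL = 0x59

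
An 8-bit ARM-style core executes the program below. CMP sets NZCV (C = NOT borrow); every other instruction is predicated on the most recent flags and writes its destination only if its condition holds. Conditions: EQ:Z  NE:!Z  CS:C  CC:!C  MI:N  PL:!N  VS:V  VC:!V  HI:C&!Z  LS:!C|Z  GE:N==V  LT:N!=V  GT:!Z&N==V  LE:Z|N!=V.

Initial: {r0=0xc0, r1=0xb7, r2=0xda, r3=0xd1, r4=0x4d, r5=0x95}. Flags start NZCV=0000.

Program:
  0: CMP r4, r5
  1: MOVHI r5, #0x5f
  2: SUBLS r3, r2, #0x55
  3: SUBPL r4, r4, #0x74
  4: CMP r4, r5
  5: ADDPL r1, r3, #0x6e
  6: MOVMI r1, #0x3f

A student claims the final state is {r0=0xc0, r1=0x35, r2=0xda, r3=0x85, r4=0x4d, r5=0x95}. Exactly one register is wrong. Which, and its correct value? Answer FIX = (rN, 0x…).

0: ✓ CMP  NZCV=1001
1: · MOVHI
2: ✓ SUBLS  r3←0x85
3: · SUBPL
4: ✓ CMP  NZCV=1001
5: · ADDPL
6: ✓ MOVMI  r1←0x3f

FIX = (r1, 0x3f)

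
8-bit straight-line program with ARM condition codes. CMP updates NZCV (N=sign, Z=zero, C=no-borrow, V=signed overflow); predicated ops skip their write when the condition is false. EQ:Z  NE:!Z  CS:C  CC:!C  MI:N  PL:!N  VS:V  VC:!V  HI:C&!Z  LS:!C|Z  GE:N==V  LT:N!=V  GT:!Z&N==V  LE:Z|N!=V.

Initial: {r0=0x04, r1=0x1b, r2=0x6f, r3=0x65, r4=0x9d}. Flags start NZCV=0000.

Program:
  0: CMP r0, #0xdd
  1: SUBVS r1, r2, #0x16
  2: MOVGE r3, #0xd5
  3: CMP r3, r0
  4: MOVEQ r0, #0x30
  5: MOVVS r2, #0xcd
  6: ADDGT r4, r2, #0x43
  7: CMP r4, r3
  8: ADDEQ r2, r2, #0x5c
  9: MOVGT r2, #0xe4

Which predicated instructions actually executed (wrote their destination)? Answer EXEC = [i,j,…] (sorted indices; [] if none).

EXEC = [2]

[0] flags=0000 → (cmp)
[1] flags=0000 VS?F → skip
[2] flags=0000 GE?T → r3=0xd5
[3] flags=1010 → (cmp)
[4] flags=1010 EQ?F → skip
[5] flags=1010 VS?F → skip
[6] flags=1010 GT?F → skip
[7] flags=1000 → (cmp)
[8] flags=1000 EQ?F → skip
[9] flags=1000 GT?F → skip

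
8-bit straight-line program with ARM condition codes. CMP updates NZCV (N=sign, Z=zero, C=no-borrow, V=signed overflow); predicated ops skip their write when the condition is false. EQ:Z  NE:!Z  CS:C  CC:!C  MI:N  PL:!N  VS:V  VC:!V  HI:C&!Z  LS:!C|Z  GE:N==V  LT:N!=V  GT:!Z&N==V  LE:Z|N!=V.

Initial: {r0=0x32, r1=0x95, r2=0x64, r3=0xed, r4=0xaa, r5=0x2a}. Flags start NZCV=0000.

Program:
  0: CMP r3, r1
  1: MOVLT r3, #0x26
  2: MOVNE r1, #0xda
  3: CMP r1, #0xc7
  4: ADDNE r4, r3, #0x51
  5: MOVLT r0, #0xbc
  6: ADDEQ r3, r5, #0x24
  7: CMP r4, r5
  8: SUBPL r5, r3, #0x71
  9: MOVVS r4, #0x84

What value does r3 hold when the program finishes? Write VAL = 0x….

[0] flags=0010 → (cmp)
[1] flags=0010 LT?F → skip
[2] flags=0010 NE?T → r1=0xda
[3] flags=0010 → (cmp)
[4] flags=0010 NE?T → r4=0x3e
[5] flags=0010 LT?F → skip
[6] flags=0010 EQ?F → skip
[7] flags=0010 → (cmp)
[8] flags=0010 PL?T → r5=0x7c
[9] flags=0010 VS?F → skip

VAL = 0xed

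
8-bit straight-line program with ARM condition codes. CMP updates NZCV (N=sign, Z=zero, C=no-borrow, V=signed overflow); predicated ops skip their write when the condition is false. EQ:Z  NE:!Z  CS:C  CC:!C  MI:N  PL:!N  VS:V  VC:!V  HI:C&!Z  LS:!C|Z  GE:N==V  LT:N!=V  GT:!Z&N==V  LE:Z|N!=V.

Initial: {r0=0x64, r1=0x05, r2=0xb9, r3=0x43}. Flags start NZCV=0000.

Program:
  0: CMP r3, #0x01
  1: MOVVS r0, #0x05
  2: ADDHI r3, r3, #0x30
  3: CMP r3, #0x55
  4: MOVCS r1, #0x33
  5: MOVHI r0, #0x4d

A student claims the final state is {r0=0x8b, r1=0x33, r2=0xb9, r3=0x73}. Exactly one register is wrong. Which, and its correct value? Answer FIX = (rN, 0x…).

0: ✓ CMP  NZCV=0010
1: · MOVVS
2: ✓ ADDHI  r3←0x73
3: ✓ CMP  NZCV=0010
4: ✓ MOVCS  r1←0x33
5: ✓ MOVHI  r0←0x4d

FIX = (r0, 0x4d)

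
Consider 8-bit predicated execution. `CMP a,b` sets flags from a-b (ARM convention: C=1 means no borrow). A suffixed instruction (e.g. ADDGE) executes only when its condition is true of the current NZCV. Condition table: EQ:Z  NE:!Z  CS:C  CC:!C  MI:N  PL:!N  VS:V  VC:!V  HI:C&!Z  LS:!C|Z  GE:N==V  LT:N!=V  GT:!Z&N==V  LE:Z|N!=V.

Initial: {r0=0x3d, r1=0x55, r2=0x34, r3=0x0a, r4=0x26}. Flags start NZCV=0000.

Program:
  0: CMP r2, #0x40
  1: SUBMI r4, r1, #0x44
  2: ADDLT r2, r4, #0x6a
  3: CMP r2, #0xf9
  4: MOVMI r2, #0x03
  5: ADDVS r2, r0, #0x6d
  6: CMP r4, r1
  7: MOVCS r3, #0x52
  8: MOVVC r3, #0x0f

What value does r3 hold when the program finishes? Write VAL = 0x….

[0] flags=1000 → (cmp)
[1] flags=1000 MI?T → r4=0x11
[2] flags=1000 LT?T → r2=0x7b
[3] flags=1001 → (cmp)
[4] flags=1001 MI?T → r2=0x03
[5] flags=1001 VS?T → r2=0xaa
[6] flags=1000 → (cmp)
[7] flags=1000 CS?F → skip
[8] flags=1000 VC?T → r3=0x0f

VAL = 0x0f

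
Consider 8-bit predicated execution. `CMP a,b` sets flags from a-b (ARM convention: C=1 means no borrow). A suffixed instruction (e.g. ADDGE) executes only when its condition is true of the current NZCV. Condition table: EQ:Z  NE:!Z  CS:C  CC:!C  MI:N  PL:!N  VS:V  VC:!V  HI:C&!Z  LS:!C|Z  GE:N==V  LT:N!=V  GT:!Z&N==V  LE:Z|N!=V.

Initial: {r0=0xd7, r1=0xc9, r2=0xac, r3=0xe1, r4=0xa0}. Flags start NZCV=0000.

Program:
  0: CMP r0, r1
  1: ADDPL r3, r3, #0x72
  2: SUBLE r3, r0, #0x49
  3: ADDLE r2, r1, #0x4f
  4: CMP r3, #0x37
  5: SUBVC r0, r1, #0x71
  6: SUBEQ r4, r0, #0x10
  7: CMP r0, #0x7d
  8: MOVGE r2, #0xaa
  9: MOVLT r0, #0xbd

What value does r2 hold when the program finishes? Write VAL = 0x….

0: ✓ CMP  NZCV=0010
1: ✓ ADDPL  r3←0x53
2: · SUBLE
3: · ADDLE
4: ✓ CMP  NZCV=0010
5: ✓ SUBVC  r0←0x58
6: · SUBEQ
7: ✓ CMP  NZCV=1000
8: · MOVGE
9: ✓ MOVLT  r0←0xbd

VAL = 0xac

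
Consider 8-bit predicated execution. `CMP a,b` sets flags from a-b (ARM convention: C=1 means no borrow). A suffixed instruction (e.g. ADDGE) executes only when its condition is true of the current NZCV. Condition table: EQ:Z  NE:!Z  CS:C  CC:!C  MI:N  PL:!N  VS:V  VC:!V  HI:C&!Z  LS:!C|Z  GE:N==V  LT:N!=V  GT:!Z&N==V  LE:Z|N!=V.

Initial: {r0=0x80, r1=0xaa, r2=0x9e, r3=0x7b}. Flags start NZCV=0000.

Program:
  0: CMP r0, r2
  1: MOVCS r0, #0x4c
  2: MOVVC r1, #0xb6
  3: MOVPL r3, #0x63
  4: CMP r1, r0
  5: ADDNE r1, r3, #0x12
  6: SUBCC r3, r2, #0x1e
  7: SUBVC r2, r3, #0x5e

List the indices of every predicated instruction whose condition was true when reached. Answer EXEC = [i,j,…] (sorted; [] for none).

[0] flags=1000 → (cmp)
[1] flags=1000 CS?F → skip
[2] flags=1000 VC?T → r1=0xb6
[3] flags=1000 PL?F → skip
[4] flags=0010 → (cmp)
[5] flags=0010 NE?T → r1=0x8d
[6] flags=0010 CC?F → skip
[7] flags=0010 VC?T → r2=0x1d

EXEC = [2,5,7]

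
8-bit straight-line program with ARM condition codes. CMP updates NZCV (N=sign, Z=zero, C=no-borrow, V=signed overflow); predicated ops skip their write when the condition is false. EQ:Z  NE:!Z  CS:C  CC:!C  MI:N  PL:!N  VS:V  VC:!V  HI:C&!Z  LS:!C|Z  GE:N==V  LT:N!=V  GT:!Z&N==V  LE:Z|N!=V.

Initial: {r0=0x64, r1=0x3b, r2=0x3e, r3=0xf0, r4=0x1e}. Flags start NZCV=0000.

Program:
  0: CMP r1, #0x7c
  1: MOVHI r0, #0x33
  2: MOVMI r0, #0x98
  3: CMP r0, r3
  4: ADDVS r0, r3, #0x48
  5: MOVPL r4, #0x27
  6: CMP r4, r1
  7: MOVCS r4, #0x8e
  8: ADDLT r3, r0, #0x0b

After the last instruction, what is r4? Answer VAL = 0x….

VAL = 0x1e

0: ✓ CMP  NZCV=1000
1: · MOVHI
2: ✓ MOVMI  r0←0x98
3: ✓ CMP  NZCV=1000
4: · ADDVS
5: · MOVPL
6: ✓ CMP  NZCV=1000
7: · MOVCS
8: ✓ ADDLT  r3←0xa3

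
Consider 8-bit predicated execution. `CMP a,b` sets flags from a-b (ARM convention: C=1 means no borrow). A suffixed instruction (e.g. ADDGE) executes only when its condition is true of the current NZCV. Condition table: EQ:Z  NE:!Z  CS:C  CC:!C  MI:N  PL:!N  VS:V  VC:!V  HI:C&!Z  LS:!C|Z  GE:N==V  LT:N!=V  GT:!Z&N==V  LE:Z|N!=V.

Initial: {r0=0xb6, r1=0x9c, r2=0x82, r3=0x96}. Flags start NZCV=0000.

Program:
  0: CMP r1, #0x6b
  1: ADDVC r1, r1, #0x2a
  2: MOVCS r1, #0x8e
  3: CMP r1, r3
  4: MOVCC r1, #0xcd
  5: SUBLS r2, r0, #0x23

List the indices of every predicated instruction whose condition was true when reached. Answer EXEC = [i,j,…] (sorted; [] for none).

EXEC = [2,4,5]

[0] flags=0011 → (cmp)
[1] flags=0011 VC?F → skip
[2] flags=0011 CS?T → r1=0x8e
[3] flags=1000 → (cmp)
[4] flags=1000 CC?T → r1=0xcd
[5] flags=1000 LS?T → r2=0x93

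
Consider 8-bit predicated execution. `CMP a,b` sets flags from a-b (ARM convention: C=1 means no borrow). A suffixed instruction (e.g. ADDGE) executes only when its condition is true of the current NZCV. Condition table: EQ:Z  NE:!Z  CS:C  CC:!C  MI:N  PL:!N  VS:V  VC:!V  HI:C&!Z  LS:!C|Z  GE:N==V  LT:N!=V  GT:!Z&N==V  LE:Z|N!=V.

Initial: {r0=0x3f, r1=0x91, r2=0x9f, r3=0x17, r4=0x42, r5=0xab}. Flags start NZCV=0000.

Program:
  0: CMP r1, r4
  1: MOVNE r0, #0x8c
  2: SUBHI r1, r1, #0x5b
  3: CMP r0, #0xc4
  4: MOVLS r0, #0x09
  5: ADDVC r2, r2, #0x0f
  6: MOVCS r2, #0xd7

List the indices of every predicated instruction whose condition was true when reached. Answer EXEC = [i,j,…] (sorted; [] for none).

EXEC = [1,2,4,5]

0: ✓ CMP  NZCV=0011
1: ✓ MOVNE  r0←0x8c
2: ✓ SUBHI  r1←0x36
3: ✓ CMP  NZCV=1000
4: ✓ MOVLS  r0←0x09
5: ✓ ADDVC  r2←0xae
6: · MOVCS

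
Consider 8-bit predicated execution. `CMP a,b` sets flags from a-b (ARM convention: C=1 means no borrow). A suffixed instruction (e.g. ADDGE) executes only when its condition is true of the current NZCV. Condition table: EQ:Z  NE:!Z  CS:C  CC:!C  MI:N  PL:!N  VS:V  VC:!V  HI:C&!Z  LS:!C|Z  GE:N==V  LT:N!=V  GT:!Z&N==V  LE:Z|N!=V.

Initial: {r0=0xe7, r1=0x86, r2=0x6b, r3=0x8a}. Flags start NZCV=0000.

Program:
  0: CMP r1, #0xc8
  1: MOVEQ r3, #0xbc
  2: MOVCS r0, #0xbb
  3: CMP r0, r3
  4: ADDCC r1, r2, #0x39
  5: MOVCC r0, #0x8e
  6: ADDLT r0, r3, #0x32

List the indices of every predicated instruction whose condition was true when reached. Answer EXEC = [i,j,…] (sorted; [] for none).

0: ✓ CMP  NZCV=1000
1: · MOVEQ
2: · MOVCS
3: ✓ CMP  NZCV=0010
4: · ADDCC
5: · MOVCC
6: · ADDLT

EXEC = []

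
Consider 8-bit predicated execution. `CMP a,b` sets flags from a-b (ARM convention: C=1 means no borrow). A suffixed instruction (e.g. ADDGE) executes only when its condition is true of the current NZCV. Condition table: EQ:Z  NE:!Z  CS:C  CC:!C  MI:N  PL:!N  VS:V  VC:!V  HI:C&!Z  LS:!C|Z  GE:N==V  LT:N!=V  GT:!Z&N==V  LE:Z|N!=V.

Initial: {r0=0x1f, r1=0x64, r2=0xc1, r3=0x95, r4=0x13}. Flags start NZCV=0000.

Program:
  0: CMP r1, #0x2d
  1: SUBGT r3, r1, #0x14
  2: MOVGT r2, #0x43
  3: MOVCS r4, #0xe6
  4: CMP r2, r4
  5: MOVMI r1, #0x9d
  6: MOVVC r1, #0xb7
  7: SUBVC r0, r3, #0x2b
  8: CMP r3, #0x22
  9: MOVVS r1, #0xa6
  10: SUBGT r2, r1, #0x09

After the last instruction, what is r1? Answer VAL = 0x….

[0] flags=0010 → (cmp)
[1] flags=0010 GT?T → r3=0x50
[2] flags=0010 GT?T → r2=0x43
[3] flags=0010 CS?T → r4=0xe6
[4] flags=0000 → (cmp)
[5] flags=0000 MI?F → skip
[6] flags=0000 VC?T → r1=0xb7
[7] flags=0000 VC?T → r0=0x25
[8] flags=0010 → (cmp)
[9] flags=0010 VS?F → skip
[10] flags=0010 GT?T → r2=0xae

VAL = 0xb7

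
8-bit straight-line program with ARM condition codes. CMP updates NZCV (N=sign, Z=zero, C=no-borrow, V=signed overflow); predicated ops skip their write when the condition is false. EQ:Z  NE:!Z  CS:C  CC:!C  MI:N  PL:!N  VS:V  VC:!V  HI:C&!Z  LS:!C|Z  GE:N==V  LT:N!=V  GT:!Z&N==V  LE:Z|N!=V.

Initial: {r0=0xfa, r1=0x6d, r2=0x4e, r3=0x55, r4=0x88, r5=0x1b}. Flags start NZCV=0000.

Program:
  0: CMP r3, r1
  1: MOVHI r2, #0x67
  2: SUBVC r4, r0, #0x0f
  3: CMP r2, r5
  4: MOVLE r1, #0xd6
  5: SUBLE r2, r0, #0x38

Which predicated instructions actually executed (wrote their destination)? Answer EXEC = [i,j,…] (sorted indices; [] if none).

EXEC = [2]

0: ✓ CMP  NZCV=1000
1: · MOVHI
2: ✓ SUBVC  r4←0xeb
3: ✓ CMP  NZCV=0010
4: · MOVLE
5: · SUBLE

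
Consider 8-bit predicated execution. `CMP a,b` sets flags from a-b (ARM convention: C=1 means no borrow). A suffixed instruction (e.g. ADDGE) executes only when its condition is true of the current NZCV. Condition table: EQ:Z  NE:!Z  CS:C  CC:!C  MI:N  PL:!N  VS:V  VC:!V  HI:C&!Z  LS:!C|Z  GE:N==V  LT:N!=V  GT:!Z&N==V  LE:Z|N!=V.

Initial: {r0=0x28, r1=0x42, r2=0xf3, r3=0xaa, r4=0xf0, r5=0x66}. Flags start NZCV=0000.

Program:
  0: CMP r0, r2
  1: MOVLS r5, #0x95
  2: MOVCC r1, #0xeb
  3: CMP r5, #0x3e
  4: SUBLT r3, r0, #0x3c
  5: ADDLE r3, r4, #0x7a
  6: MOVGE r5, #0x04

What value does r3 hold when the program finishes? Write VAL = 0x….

[0] flags=0000 → (cmp)
[1] flags=0000 LS?T → r5=0x95
[2] flags=0000 CC?T → r1=0xeb
[3] flags=0011 → (cmp)
[4] flags=0011 LT?T → r3=0xec
[5] flags=0011 LE?T → r3=0x6a
[6] flags=0011 GE?F → skip

VAL = 0x6a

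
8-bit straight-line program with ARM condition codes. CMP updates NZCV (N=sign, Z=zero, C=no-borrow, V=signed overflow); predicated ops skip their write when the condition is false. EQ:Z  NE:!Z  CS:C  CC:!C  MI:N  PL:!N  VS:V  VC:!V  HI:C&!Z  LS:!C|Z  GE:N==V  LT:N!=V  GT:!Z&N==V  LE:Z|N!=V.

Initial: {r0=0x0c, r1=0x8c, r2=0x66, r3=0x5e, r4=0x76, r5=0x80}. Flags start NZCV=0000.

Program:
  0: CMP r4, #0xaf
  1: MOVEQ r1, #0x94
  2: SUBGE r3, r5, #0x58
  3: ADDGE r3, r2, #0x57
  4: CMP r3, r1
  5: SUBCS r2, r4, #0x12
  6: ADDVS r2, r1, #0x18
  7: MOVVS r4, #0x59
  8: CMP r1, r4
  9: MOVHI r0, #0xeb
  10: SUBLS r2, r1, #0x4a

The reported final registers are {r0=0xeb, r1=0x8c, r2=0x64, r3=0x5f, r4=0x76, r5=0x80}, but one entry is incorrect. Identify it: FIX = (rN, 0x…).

FIX = (r3, 0xbd)

[0] flags=1001 → (cmp)
[1] flags=1001 EQ?F → skip
[2] flags=1001 GE?T → r3=0x28
[3] flags=1001 GE?T → r3=0xbd
[4] flags=0010 → (cmp)
[5] flags=0010 CS?T → r2=0x64
[6] flags=0010 VS?F → skip
[7] flags=0010 VS?F → skip
[8] flags=0011 → (cmp)
[9] flags=0011 HI?T → r0=0xeb
[10] flags=0011 LS?F → skip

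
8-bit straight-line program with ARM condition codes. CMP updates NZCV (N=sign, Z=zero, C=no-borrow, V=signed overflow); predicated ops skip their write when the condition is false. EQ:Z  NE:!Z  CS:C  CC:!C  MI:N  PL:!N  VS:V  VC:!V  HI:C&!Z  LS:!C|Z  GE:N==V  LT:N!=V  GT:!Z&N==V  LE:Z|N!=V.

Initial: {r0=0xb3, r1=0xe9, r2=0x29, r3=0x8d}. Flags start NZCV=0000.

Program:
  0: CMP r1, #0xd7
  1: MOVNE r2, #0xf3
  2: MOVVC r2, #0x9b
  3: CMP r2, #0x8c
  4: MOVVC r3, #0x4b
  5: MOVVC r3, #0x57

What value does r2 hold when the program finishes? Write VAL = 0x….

VAL = 0x9b

[0] flags=0010 → (cmp)
[1] flags=0010 NE?T → r2=0xf3
[2] flags=0010 VC?T → r2=0x9b
[3] flags=0010 → (cmp)
[4] flags=0010 VC?T → r3=0x4b
[5] flags=0010 VC?T → r3=0x57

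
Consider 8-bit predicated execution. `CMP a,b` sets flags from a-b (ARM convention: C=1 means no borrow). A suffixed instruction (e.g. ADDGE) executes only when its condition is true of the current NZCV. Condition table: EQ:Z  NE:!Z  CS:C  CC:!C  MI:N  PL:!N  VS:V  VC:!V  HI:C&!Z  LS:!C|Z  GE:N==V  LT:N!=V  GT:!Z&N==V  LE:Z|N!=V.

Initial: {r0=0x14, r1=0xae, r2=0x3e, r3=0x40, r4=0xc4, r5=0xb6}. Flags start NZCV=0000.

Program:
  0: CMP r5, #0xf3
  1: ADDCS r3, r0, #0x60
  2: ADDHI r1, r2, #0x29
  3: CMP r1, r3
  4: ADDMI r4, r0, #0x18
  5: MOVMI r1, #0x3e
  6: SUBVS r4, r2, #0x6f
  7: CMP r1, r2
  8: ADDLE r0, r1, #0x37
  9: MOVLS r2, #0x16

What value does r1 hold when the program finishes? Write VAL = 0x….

0: ✓ CMP  NZCV=1000
1: · ADDCS
2: · ADDHI
3: ✓ CMP  NZCV=0011
4: · ADDMI
5: · MOVMI
6: ✓ SUBVS  r4←0xcf
7: ✓ CMP  NZCV=0011
8: ✓ ADDLE  r0←0xe5
9: · MOVLS

VAL = 0xae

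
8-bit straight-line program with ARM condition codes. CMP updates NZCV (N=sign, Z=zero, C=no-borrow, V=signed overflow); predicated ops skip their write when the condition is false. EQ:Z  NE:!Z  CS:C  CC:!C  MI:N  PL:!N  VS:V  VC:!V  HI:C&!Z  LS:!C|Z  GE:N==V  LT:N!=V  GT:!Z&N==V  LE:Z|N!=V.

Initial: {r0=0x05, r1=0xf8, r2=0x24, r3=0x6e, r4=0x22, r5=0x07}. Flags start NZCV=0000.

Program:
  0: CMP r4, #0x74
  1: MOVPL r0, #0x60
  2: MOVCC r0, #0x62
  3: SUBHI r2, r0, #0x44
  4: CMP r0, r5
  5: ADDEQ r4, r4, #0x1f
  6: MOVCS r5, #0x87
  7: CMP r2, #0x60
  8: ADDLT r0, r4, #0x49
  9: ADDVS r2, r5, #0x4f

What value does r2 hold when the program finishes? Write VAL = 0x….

VAL = 0x24

0: ✓ CMP  NZCV=1000
1: · MOVPL
2: ✓ MOVCC  r0←0x62
3: · SUBHI
4: ✓ CMP  NZCV=0010
5: · ADDEQ
6: ✓ MOVCS  r5←0x87
7: ✓ CMP  NZCV=1000
8: ✓ ADDLT  r0←0x6b
9: · ADDVS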